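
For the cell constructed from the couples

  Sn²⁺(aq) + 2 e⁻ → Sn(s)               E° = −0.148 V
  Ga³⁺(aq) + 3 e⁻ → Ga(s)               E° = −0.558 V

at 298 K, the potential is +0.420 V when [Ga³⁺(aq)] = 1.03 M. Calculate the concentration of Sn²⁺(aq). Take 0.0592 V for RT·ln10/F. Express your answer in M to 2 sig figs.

With Sn²⁺/Sn at the cathode and Ga³⁺/Ga at the anode, E°cell = −0.148 − (−0.558) = +0.410 V (n = 6).
Since E = E° − (0.0592/n)·log Q, log Q = n(E° − E)/0.0592 = −1.014.
For 3 Sn²⁺(aq) + 2 Ga(s) → 3 Sn(s) + 2 Ga³⁺(aq), the reaction quotient is Q = [Ga³⁺(aq)]^2 / [Sn²⁺(aq)]^3.
Solving for the unknown gives log [Sn²⁺(aq)] = 0.347, so [Sn²⁺(aq)] ≈ 2.2 M.

2.2 M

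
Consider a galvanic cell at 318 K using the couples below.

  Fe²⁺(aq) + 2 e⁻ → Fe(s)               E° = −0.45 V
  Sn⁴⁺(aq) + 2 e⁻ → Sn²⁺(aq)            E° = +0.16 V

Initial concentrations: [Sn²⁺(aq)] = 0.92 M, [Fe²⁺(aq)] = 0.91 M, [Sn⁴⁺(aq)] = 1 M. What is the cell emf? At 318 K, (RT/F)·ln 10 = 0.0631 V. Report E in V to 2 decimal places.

Since E°(Sn⁴⁺/Sn²⁺) > E°(Fe²⁺/Fe), Sn⁴⁺/Sn²⁺ serves as the cathode.
E°cell = E°cat − E°an = +0.16 − (−0.45) = +0.61 V; n = 2.
The balanced reaction is Sn⁴⁺(aq) + Fe(s) → Sn²⁺(aq) + Fe²⁺(aq), so Q = ([Sn²⁺(aq)]·[Fe²⁺(aq)]) / [Sn⁴⁺(aq)] = 0.837 and log Q = −0.077.
E = E° − (0.0631/n)·log Q = +0.61 − (0.0631/2)(−0.077) = +0.61 V.

+0.61 V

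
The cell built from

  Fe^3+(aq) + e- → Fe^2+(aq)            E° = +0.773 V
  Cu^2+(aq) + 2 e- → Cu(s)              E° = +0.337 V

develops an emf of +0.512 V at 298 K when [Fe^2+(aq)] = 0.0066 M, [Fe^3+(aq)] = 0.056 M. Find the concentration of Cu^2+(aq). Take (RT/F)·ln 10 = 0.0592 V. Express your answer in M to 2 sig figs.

Fe³⁺/Fe²⁺ is the cathode (higher E°); E°cell = +0.773 − (+0.337) = +0.436 V with n = 2.
From the Nernst equation, log Q = n(E° − E)/0.0592 = 2·(+0.436 − (+0.512))/0.0592 = −2.568.
The balanced reaction is 2 Fe^3+(aq) + Cu(s) → 2 Fe^2+(aq) + Cu^2+(aq), so Q = ([Fe^2+(aq)]^2·[Cu^2+(aq)]) / [Fe^3+(aq)]^2.
Isolating [Cu^2+(aq)] in Q = 10^{−2.568} yields log [Cu^2+(aq)] = −0.711, i.e. 0.19 M.

0.19 M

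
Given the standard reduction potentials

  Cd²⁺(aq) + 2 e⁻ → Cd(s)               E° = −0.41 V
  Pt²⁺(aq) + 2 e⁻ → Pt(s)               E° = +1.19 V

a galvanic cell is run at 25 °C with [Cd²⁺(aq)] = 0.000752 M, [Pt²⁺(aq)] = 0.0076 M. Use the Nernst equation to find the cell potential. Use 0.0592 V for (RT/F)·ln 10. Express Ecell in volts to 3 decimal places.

+1.630 V

Pt²⁺/Pt is reduced (cathode, E° = +1.19 V) and Cd²⁺/Cd is oxidized (anode).
E°cell = E°cat − E°an = +1.19 − (−0.41) = +1.60 V; n = 2.
For the overall reaction Pt²⁺(aq) + Cd(s) → Pt(s) + Cd²⁺(aq), Q = [Cd²⁺(aq)] / [Pt²⁺(aq)] = 0.0989, giving log Q = −1.005.
By the Nernst equation, E = +1.60 − (0.0592/2)·(−1.005) = +1.630 V.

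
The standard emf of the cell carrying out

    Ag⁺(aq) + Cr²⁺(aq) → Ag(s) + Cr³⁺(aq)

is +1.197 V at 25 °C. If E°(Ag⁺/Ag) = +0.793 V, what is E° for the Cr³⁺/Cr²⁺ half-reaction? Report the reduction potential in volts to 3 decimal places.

−0.404 V

In the reaction as written the Ag⁺/Ag couple is reduced (cathode) and Cr³⁺/Cr²⁺ is oxidized (anode), so E°cell = E°(Ag⁺/Ag) − E°(Cr³⁺/Cr²⁺).
E°(Cr³⁺/Cr²⁺) = E°(cathode) − E°cell = +0.793 − (+1.197) = −0.404 V.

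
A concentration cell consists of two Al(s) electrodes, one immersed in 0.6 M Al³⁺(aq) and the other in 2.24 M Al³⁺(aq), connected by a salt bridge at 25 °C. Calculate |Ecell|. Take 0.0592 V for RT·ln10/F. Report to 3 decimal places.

0.011 V

For a concentration cell E°cell = 0, since both electrodes use the same couple.
The compartment with the higher Al³⁺(aq) concentration (2.24 M) acts as the cathode; ions are reduced there and produced at the dilute (0.6 M) anode.
With n = 3, Ecell = −(0.0592/3)·log([dilute]/[conc]) = −(0.0592/3)·log(0.6/2.24) = +0.011 V.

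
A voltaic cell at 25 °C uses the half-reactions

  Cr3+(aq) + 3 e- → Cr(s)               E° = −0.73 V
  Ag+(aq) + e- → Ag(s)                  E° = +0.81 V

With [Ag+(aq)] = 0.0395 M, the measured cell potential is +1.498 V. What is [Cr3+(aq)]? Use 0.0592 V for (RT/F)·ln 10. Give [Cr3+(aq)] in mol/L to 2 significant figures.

The Ag⁺/Ag couple has the larger reduction potential, so it is the cathode: E°cell = +0.81 − (−0.73) = +1.54 V and n = 3.
From the Nernst equation, log Q = n(E° − E)/0.0592 = 3·(+1.54 − (+1.498))/0.0592 = 2.128.
The balanced reaction is 3 Ag+(aq) + Cr(s) → 3 Ag(s) + Cr3+(aq), so Q = [Cr3+(aq)] / [Ag+(aq)]^3.
Isolating [Cr3+(aq)] in Q = 10^{2.128} yields log [Cr3+(aq)] = −2.082, i.e. 0.0083 M.

0.0083 M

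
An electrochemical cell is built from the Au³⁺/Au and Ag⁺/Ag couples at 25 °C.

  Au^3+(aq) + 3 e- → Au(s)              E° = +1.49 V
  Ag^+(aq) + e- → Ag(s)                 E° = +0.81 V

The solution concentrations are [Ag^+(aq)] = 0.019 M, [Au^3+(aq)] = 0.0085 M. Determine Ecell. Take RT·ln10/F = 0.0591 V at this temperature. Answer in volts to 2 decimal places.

+0.74 V

Since E°(Au³⁺/Au) > E°(Ag⁺/Ag), Au³⁺/Au serves as the cathode.
E°cell = E°cat − E°an = +1.49 − (+0.81) = +0.68 V; n = 3.
For the overall reaction Au^3+(aq) + 3 Ag(s) → Au(s) + 3 Ag^+(aq), Q = [Ag^+(aq)]^3 / [Au^3+(aq)] = 0.000807, giving log Q = −3.093.
By the Nernst equation, E = +0.68 − (0.0591/3)·(−3.093) = +0.74 V.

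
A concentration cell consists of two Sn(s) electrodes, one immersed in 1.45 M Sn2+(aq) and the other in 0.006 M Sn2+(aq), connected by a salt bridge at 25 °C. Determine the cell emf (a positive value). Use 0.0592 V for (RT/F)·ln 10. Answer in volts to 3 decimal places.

0.071 V

For a concentration cell E°cell = 0, since both electrodes use the same couple.
The compartment with the higher Sn2+(aq) concentration (1.45 M) acts as the cathode; ions are reduced there and produced at the dilute (0.006 M) anode.
With n = 2, Ecell = −(0.0592/2)·log([dilute]/[conc]) = −(0.0592/2)·log(0.006/1.45) = +0.071 V.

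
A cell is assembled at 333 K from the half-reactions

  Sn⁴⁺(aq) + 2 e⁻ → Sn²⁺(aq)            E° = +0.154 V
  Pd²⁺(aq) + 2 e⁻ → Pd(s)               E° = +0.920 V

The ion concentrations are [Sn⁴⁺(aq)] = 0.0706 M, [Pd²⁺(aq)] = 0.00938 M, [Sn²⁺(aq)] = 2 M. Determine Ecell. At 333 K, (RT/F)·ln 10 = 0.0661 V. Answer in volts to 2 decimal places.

+0.75 V

Pd²⁺/Pd is reduced (cathode, E° = +0.920 V) and Sn⁴⁺/Sn²⁺ is oxidized (anode).
E°cell = +0.920 − (+0.154) = +0.766 V, with n = 2 electrons transferred.
Balancing gives Pd²⁺(aq) + Sn²⁺(aq) → Pd(s) + Sn⁴⁺(aq); hence Q = [Sn⁴⁺(aq)] / ([Pd²⁺(aq)]·[Sn²⁺(aq)]) = 3.76 (log Q = 0.576).
By the Nernst equation, E = +0.766 − (0.0661/2)·(0.576) = +0.75 V.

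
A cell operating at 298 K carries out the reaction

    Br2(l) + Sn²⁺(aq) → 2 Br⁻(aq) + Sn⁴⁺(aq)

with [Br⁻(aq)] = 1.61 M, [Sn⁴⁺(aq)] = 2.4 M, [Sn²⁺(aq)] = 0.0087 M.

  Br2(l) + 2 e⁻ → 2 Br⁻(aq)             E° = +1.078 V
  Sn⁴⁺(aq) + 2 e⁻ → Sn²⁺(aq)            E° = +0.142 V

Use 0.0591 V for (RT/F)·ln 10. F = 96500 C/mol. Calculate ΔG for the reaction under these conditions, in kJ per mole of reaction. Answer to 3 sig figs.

−164 kJ/mol

With Br₂/Br⁻ reduced at the cathode, E°cell = +1.078 − (+0.142) = +0.936 V and n = 2.
Q = ([Br⁻(aq)]^2·[Sn⁴⁺(aq)]) / [Sn²⁺(aq)] = 715, so log Q = 2.854 and E = +0.936 − (0.0591/2)(2.854) = +0.8517 V.
Then ΔG = −nFE = −2 × 96500 × +0.8517 J/mol = −164 kJ/mol.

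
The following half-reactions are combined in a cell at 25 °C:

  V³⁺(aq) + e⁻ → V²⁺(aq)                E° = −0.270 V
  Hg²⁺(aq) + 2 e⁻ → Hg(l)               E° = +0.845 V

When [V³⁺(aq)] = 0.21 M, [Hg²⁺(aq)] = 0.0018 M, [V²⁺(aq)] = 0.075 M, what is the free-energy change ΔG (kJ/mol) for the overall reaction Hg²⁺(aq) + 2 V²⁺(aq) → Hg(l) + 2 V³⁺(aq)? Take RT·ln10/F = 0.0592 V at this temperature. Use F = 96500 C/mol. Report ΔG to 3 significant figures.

−194 kJ/mol

With Hg²⁺/Hg reduced at the cathode, E°cell = +0.845 − (−0.270) = +1.115 V and n = 2.
Q = [V³⁺(aq)]^2 / ([Hg²⁺(aq)]·[V²⁺(aq)]^2) = 4.36×10^3, so log Q = 3.639 and E = +1.115 − (0.0592/2)(3.639) = +1.0073 V.
Finally ΔG = −nFE = −(2)(96500 C/mol)(+1.0073 V) = −194 kJ/mol.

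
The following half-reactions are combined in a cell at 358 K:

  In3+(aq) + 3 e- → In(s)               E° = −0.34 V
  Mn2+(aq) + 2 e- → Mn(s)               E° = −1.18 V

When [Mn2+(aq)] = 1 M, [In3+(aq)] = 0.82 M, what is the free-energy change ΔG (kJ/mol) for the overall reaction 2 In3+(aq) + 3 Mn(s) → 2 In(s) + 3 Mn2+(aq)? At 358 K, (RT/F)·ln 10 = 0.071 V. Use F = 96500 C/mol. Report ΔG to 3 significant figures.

−485 kJ/mol

With In³⁺/In reduced at the cathode, E°cell = −0.34 − (−1.18) = +0.84 V and n = 6.
Q = [Mn2+(aq)]^3 / [In3+(aq)]^2 = 1.49, so log Q = 0.172 and E = +0.84 − (0.071/6)(0.172) = +0.8380 V.
ΔG = −nFE = −(6)(96500)(+0.8380) J/mol = −485 kJ/mol.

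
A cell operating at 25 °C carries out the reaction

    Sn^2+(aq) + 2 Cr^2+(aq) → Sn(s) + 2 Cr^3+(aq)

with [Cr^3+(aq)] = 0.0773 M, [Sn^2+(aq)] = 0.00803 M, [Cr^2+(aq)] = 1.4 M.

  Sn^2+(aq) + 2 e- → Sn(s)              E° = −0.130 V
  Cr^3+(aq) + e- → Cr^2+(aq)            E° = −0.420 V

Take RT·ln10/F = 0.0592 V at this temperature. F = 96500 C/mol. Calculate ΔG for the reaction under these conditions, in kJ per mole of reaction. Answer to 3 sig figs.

The standard cell potential is −0.130 − (−0.420) = +0.290 V, with n = 2 electrons in the balanced equation.
The reaction quotient is [Cr^3+(aq)]^2 / ([Sn^2+(aq)]·[Cr^2+(aq)]^2) = 0.38; by Nernst, E = +0.290 − (0.0592/2)(−0.421) = +0.3025 V.
Then ΔG = −nFE = −2 × 96500 × +0.3025 J/mol = −58.4 kJ/mol.

−58.4 kJ/mol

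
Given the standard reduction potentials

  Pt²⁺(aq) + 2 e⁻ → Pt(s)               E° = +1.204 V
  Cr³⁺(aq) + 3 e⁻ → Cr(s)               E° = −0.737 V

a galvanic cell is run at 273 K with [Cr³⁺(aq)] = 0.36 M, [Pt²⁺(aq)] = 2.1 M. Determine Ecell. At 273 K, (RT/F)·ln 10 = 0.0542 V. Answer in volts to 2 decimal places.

The Pt²⁺/Pt couple has the more positive E°, so it is the cathode; Cr³⁺/Cr is the anode.
E°cell = E°cat − E°an = +1.204 − (−0.737) = +1.941 V; n = 6.
For the overall reaction 3 Pt²⁺(aq) + 2 Cr(s) → 3 Pt(s) + 2 Cr³⁺(aq), Q = [Cr³⁺(aq)]^2 / [Pt²⁺(aq)]^3 = 0.014, giving log Q = −1.854.
By the Nernst equation, E = +1.941 − (0.0542/6)·(−1.854) = +1.96 V.

+1.96 V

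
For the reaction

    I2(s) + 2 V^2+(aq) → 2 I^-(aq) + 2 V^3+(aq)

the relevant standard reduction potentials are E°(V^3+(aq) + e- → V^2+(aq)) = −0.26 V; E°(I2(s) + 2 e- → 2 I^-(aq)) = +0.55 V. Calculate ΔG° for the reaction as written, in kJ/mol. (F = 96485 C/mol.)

−156 kJ/mol

In the reaction as written I2(s) is reduced, so the I₂/I⁻ couple is the cathode and V³⁺/V²⁺ is the anode.
E°cell = +0.55 − (−0.26) = +0.81 V; balancing electrons gives n = 2.
ΔG° = −nFE°cell = −(2)(96485)(+0.81) J/mol = −156 kJ/mol.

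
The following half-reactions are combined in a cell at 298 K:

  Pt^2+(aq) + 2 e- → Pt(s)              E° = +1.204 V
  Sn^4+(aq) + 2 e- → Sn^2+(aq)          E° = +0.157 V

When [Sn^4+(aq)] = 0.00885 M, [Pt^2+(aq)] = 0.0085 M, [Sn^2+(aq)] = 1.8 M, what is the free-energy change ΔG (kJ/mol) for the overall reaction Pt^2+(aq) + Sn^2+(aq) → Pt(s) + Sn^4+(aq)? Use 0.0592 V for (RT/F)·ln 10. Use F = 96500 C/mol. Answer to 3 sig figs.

With Pt²⁺/Pt reduced at the cathode, E°cell = +1.204 − (+0.157) = +1.047 V and n = 2.
The reaction quotient is [Sn^4+(aq)] / ([Pt^2+(aq)]·[Sn^2+(aq)]) = 0.578; by Nernst, E = +1.047 − (0.0592/2)(−0.238) = +1.0540 V.
ΔG = −nFE = −(2)(96500)(+1.0540) J/mol = −203 kJ/mol.

−203 kJ/mol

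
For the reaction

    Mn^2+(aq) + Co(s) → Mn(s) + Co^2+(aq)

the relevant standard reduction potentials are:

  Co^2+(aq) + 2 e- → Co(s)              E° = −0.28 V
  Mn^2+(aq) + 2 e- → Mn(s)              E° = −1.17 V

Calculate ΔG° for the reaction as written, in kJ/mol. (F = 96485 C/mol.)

+172 kJ/mol

In the reaction as written Mn^2+(aq) is reduced, so the Mn²⁺/Mn couple is the cathode and Co²⁺/Co is the anode.
E°cell = −1.17 − (−0.28) = −0.89 V; balancing electrons gives n = 2.
ΔG° = −nFE°cell = −(2)(96485)(−0.89) J/mol = +172 kJ/mol.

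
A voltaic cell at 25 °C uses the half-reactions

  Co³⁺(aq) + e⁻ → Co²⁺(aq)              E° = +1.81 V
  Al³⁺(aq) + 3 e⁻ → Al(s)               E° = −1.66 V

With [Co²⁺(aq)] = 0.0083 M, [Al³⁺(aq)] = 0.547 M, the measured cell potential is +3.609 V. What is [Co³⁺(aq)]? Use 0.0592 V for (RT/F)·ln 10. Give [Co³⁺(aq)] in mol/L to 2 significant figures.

With Co³⁺/Co²⁺ at the cathode and Al³⁺/Al at the anode, E°cell = +1.81 − (−1.66) = +3.47 V (n = 3).
Rearranging E = E° − (0.0592/n)·log Q gives log Q = 3(+3.47 − (+3.609))/0.0592 = −7.044.
The balanced reaction is 3 Co³⁺(aq) + Al(s) → 3 Co²⁺(aq) + Al³⁺(aq), so Q = ([Co²⁺(aq)]^3·[Al³⁺(aq)]) / [Co³⁺(aq)]^3.
Isolating [Co³⁺(aq)] in Q = 10^{−7.044} yields log [Co³⁺(aq)] = 0.180, i.e. 1.5 M.

1.5 M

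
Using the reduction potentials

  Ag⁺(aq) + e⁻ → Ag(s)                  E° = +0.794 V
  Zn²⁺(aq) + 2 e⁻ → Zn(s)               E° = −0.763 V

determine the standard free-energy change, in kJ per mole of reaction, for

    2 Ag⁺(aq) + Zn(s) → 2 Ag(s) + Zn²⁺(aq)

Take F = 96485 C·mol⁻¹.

−300 kJ/mol

In the reaction as written Ag⁺(aq) is reduced, so the Ag⁺/Ag couple is the cathode and Zn²⁺/Zn is the anode.
E°cell = +0.794 − (−0.763) = +1.557 V; balancing electrons gives n = 2.
ΔG° = −nFE°cell = −(2)(96485)(+1.557) J/mol = −300 kJ/mol.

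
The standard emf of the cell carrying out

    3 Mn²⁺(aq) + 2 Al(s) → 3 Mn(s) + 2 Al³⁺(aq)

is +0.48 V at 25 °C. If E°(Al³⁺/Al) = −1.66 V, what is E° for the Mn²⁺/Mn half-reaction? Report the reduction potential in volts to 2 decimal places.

−1.18 V

In the reaction as written the Mn²⁺/Mn couple is reduced (cathode) and Al³⁺/Al is oxidized (anode), so E°cell = E°(Mn²⁺/Mn) − E°(Al³⁺/Al).
E°(Mn²⁺/Mn) = E°cell + E°(anode) = +0.48 + (−1.66) = −1.18 V.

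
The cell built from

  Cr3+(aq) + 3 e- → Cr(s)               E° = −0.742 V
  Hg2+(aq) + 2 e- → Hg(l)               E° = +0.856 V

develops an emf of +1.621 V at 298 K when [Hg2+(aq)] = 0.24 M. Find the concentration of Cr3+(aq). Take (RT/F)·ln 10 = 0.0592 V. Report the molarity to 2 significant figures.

0.0080 M

The Hg²⁺/Hg couple has the larger reduction potential, so it is the cathode: E°cell = +0.856 − (−0.742) = +1.598 V and n = 6.
Since E = E° − (0.0592/n)·log Q, log Q = n(E° − E)/0.0592 = −2.331.
Balancing electrons gives 3 Hg2+(aq) + 2 Cr(s) → 3 Hg(l) + 2 Cr3+(aq); thus Q = [Cr3+(aq)]^2 / [Hg2+(aq)]^3.
Substituting the known concentrations and solving, log [Cr3+(aq)] = −2.095 and [Cr3+(aq)] = 0.0080 M.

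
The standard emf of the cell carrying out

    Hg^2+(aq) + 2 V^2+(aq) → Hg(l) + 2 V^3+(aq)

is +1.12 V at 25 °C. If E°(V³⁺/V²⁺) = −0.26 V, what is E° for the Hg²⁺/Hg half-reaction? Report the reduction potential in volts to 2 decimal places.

In the reaction as written the Hg²⁺/Hg couple is reduced (cathode) and V³⁺/V²⁺ is oxidized (anode), so E°cell = E°(Hg²⁺/Hg) − E°(V³⁺/V²⁺).
E°(Hg²⁺/Hg) = E°cell + E°(anode) = +1.12 + (−0.26) = +0.86 V.

+0.86 V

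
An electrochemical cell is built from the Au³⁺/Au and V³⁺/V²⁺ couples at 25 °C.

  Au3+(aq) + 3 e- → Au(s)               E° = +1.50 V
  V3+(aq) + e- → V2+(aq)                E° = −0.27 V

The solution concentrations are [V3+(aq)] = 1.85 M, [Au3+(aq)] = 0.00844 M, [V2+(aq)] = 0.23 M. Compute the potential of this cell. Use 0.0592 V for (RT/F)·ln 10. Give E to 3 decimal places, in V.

+1.675 V

The Au³⁺/Au couple has the more positive E°, so it is the cathode; V³⁺/V²⁺ is the anode.
The standard potential is +1.50 − (−0.27) = +1.77 V and the balanced reaction transfers n = 3 electrons.
The balanced reaction is Au3+(aq) + 3 V2+(aq) → Au(s) + 3 V3+(aq), so Q = [V3+(aq)]^3 / ([Au3+(aq)]·[V2+(aq)]^3) = 6.17×10^4 and log Q = 4.790.
Applying E = E° − (RT ln10/nF)·log Q gives +1.77 − (0.0592/3)(4.790) = +1.675 V.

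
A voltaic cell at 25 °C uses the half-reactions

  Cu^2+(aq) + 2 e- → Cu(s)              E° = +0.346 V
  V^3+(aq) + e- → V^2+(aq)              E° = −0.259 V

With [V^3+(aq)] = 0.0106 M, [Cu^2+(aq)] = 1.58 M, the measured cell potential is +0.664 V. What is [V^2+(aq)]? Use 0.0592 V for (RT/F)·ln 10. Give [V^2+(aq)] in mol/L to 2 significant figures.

0.084 M

With Cu²⁺/Cu at the cathode and V³⁺/V²⁺ at the anode, E°cell = +0.346 − (−0.259) = +0.605 V (n = 2).
From the Nernst equation, log Q = n(E° − E)/0.0592 = 2·(+0.605 − (+0.664))/0.0592 = −1.993.
For Cu^2+(aq) + 2 V^2+(aq) → Cu(s) + 2 V^3+(aq), the reaction quotient is Q = [V^3+(aq)]^2 / ([Cu^2+(aq)]·[V^2+(aq)]^2).
Substituting the known concentrations and solving, log [V^2+(aq)] = −1.078 and [V^2+(aq)] = 0.084 M.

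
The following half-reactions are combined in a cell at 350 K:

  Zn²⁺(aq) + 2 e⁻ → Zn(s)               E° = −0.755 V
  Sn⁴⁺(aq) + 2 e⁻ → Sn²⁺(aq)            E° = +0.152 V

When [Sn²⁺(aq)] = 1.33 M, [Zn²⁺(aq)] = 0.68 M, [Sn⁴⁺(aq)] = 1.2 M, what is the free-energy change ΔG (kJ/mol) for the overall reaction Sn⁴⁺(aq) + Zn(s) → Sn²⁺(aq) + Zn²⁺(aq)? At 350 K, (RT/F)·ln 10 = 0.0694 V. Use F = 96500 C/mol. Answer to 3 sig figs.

−176 kJ/mol

The standard cell potential is +0.152 − (−0.755) = +0.907 V, with n = 2 electrons in the balanced equation.
The reaction quotient is ([Sn²⁺(aq)]·[Zn²⁺(aq)]) / [Sn⁴⁺(aq)] = 0.754; by Nernst, E = +0.907 − (0.0694/2)(−0.123) = +0.9113 V.
Finally ΔG = −nFE = −(2)(96500 C/mol)(+0.9113 V) = −176 kJ/mol.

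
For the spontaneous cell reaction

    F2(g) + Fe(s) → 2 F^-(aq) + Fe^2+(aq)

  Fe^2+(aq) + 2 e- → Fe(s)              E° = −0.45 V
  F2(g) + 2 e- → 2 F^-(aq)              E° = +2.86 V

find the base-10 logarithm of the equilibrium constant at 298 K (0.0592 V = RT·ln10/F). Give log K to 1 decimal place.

The F₂/F⁻ couple is reduced (cathode); E°cell = +2.86 − (−0.45) = +3.31 V with n = 2.
At equilibrium E = 0, so log K = nE°cell / 0.0592 = (2)(+3.31) / 0.0592 = 111.8.

log K = 111.8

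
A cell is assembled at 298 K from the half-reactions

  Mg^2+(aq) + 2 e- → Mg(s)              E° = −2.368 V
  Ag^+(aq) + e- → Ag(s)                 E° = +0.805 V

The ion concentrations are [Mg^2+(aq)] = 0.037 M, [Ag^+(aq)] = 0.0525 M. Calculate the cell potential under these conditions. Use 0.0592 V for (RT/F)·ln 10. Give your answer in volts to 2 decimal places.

+3.14 V

Ag⁺/Ag is reduced (cathode, E° = +0.805 V) and Mg²⁺/Mg is oxidized (anode).
The standard potential is +0.805 − (−2.368) = +3.173 V and the balanced reaction transfers n = 2 electrons.
For the overall reaction 2 Ag^+(aq) + Mg(s) → 2 Ag(s) + Mg^2+(aq), Q = [Mg^2+(aq)] / [Ag^+(aq)]^2 = 13.4, giving log Q = 1.128.
Applying E = E° − (RT ln10/nF)·log Q gives +3.173 − (0.0592/2)(1.128) = +3.14 V.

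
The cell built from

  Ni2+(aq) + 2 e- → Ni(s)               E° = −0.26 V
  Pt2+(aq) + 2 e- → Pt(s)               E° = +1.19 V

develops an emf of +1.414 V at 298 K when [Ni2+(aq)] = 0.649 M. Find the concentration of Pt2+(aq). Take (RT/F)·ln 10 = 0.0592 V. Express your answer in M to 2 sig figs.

Pt²⁺/Pt is the cathode (higher E°); E°cell = +1.19 − (−0.26) = +1.45 V with n = 2.
Rearranging E = E° − (0.0592/n)·log Q gives log Q = 2(+1.45 − (+1.414))/0.0592 = 1.216.
Balancing electrons gives Pt2+(aq) + Ni(s) → Pt(s) + Ni2+(aq); thus Q = [Ni2+(aq)] / [Pt2+(aq)].
Isolating [Pt2+(aq)] in Q = 10^{1.216} yields log [Pt2+(aq)] = −1.404, i.e. 0.039 M.

0.039 M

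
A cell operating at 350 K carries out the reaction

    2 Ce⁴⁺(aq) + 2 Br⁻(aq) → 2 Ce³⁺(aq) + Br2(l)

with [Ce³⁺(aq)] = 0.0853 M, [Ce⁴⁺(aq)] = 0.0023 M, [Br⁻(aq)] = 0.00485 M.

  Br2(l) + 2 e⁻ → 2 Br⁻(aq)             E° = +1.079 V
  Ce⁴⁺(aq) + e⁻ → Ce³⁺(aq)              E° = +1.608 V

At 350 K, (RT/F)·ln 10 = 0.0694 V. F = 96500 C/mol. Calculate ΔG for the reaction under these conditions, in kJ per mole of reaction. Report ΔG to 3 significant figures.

−50.1 kJ/mol

The standard cell potential is +1.608 − (+1.079) = +0.529 V, with n = 2 electrons in the balanced equation.
Q = [Ce³⁺(aq)]^2 / ([Ce⁴⁺(aq)]^2·[Br⁻(aq)]^2) = 5.85×10^7, so log Q = 7.767 and E = +0.529 − (0.0694/2)(7.767) = +0.2595 V.
ΔG = −nFE = −(2)(96500)(+0.2595) J/mol = −50.1 kJ/mol.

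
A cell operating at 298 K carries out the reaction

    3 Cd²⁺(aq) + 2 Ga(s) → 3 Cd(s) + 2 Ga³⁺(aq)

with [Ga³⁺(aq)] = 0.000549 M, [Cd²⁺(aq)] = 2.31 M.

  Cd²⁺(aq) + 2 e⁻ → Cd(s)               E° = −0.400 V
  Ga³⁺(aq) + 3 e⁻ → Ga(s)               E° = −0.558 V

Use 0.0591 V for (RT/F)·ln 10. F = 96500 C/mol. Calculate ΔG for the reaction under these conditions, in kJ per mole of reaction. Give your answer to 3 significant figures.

−135 kJ/mol

With Cd²⁺/Cd reduced at the cathode, E°cell = −0.400 − (−0.558) = +0.158 V and n = 6.
Q = [Ga³⁺(aq)]^2 / [Cd²⁺(aq)]^3 = 2.45×10^−8, so log Q = −7.612 and E = +0.158 − (0.0591/6)(−7.612) = +0.2330 V.
ΔG = −nFE = −(6)(96500)(+0.2330) J/mol = −135 kJ/mol.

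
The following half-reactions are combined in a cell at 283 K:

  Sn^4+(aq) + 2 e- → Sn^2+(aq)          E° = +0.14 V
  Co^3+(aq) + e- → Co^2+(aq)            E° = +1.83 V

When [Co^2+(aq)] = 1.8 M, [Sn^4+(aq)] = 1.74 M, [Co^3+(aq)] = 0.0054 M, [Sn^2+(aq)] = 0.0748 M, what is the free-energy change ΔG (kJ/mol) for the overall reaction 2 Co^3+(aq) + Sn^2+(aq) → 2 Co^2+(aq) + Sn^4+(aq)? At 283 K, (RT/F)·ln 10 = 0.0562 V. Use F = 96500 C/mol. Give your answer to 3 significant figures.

E°cell = +1.83 − (+0.14) = +1.69 V; the balanced reaction transfers n = 2 electrons.
Here Q = ([Co^2+(aq)]^2·[Sn^4+(aq)]) / ([Co^3+(aq)]^2·[Sn^2+(aq)]) = 2.58×10^6 (log Q = 6.412), giving E = +1.69 − (0.0562/2)·(6.412) = +1.5098 V.
Then ΔG = −nFE = −2 × 96500 × +1.5098 J/mol = −291 kJ/mol.

−291 kJ/mol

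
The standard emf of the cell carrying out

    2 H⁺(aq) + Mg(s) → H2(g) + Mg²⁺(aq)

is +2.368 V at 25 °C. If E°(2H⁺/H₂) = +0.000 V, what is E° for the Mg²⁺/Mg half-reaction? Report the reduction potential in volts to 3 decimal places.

−2.368 V

In the reaction as written the 2H⁺/H₂ couple is reduced (cathode) and Mg²⁺/Mg is oxidized (anode), so E°cell = E°(2H⁺/H₂) − E°(Mg²⁺/Mg).
E°(Mg²⁺/Mg) = E°(cathode) − E°cell = +0.000 − (+2.368) = −2.368 V.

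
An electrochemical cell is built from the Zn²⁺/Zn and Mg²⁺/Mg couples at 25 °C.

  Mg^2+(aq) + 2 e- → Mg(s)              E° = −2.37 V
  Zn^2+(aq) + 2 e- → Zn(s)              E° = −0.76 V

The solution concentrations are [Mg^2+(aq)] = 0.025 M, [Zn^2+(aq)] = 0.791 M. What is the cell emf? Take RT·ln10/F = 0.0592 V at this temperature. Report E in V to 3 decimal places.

Since E°(Zn²⁺/Zn) > E°(Mg²⁺/Mg), Zn²⁺/Zn serves as the cathode.
The standard potential is −0.76 − (−2.37) = +1.61 V and the balanced reaction transfers n = 2 electrons.
The balanced reaction is Zn^2+(aq) + Mg(s) → Zn(s) + Mg^2+(aq), so Q = [Mg^2+(aq)] / [Zn^2+(aq)] = 0.0316 and log Q = −1.500.
Applying E = E° − (RT ln10/nF)·log Q gives +1.61 − (0.0592/2)(−1.500) = +1.654 V.

+1.654 V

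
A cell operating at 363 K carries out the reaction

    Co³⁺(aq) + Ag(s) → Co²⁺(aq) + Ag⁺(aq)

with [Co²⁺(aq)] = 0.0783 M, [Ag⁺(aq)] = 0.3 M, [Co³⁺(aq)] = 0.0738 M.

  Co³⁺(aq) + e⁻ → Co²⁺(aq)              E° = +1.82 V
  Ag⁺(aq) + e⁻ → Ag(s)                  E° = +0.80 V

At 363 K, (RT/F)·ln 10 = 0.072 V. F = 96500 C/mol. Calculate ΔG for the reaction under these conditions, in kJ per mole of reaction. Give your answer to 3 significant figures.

−102 kJ/mol

The standard cell potential is +1.82 − (+0.80) = +1.02 V, with n = 1 electron in the balanced equation.
The reaction quotient is ([Co²⁺(aq)]·[Ag⁺(aq)]) / [Co³⁺(aq)] = 0.318; by Nernst, E = +1.02 − (0.072/1)(−0.497) = +1.0558 V.
ΔG = −nFE = −(1)(96500)(+1.0558) J/mol = −102 kJ/mol.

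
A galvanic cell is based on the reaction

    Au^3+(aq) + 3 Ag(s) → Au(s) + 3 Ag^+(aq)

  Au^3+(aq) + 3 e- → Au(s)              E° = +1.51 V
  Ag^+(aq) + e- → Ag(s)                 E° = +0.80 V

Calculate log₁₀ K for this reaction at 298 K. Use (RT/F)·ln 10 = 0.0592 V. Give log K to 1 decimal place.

log K = 36.0

The Au³⁺/Au couple is reduced (cathode); E°cell = +1.51 − (+0.80) = +0.71 V with n = 3.
At equilibrium E = 0, so log K = nE°cell / 0.0592 = (3)(+0.71) / 0.0592 = 36.0.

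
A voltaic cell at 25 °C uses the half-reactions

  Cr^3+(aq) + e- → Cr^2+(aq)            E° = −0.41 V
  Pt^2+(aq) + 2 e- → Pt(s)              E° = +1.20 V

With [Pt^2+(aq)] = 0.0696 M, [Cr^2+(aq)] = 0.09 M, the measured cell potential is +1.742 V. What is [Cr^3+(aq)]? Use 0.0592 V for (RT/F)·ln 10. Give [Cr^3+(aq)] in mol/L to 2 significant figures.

With Pt²⁺/Pt at the cathode and Cr³⁺/Cr²⁺ at the anode, E°cell = +1.20 − (−0.41) = +1.61 V (n = 2).
Since E = E° − (0.0592/n)·log Q, log Q = n(E° − E)/0.0592 = −4.459.
Balancing electrons gives Pt^2+(aq) + 2 Cr^2+(aq) → Pt(s) + 2 Cr^3+(aq); thus Q = [Cr^3+(aq)]^2 / ([Pt^2+(aq)]·[Cr^2+(aq)]^2).
Solving for the unknown gives log [Cr^3+(aq)] = −3.854, so [Cr^3+(aq)] ≈ 0.00014 M.

0.00014 M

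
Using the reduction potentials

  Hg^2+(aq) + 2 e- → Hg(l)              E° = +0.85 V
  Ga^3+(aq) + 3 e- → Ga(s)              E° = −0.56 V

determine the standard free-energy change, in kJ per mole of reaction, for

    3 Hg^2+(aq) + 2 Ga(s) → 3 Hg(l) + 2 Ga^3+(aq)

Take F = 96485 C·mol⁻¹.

−816 kJ/mol

In the reaction as written Hg^2+(aq) is reduced, so the Hg²⁺/Hg couple is the cathode and Ga³⁺/Ga is the anode.
E°cell = +0.85 − (−0.56) = +1.41 V; balancing electrons gives n = 6.
ΔG° = −nFE°cell = −(6)(96485)(+1.41) J/mol = −816 kJ/mol.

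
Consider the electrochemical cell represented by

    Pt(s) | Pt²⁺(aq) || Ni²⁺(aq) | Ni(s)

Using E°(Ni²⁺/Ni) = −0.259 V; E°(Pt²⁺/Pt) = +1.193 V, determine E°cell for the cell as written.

−1.452 V

By convention the left-hand electrode in cell notation is the anode (oxidation) and the right-hand electrode is the cathode (reduction).
E°cell = E°(right) − E°(left) = −0.259 − (+1.193) = −1.452 V.
The negative sign shows that, as written, the cell would require an external voltage to drive the reaction.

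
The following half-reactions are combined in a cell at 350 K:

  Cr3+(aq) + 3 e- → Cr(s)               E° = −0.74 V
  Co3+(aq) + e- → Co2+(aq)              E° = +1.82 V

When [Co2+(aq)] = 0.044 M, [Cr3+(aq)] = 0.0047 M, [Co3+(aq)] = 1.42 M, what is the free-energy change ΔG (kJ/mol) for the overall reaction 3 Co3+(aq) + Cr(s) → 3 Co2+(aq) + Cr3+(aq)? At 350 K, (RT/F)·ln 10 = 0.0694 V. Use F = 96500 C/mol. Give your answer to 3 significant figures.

−787 kJ/mol

With Co³⁺/Co²⁺ reduced at the cathode, E°cell = +1.82 − (−0.74) = +2.56 V and n = 3.
The reaction quotient is ([Co2+(aq)]^3·[Cr3+(aq)]) / [Co3+(aq)]^3 = 1.4×10^−7; by Nernst, E = +2.56 − (0.0694/3)(−6.854) = +2.7186 V.
Then ΔG = −nFE = −3 × 96500 × +2.7186 J/mol = −787 kJ/mol.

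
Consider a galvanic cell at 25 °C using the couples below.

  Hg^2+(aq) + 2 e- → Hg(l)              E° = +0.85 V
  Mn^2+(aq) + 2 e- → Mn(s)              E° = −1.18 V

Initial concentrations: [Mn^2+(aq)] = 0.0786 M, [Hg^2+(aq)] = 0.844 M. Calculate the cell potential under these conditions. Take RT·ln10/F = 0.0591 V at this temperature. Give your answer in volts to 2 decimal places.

+2.06 V

Since E°(Hg²⁺/Hg) > E°(Mn²⁺/Mn), Hg²⁺/Hg serves as the cathode.
E°cell = +0.85 − (−1.18) = +2.03 V, with n = 2 electrons transferred.
The balanced reaction is Hg^2+(aq) + Mn(s) → Hg(l) + Mn^2+(aq), so Q = [Mn^2+(aq)] / [Hg^2+(aq)] = 0.0931 and log Q = −1.031.
Applying E = E° − (RT ln10/nF)·log Q gives +2.03 − (0.0591/2)(−1.031) = +2.06 V.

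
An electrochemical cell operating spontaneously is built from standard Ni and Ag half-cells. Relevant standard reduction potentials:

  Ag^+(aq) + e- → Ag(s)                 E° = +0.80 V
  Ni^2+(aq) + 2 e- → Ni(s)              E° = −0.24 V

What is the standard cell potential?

The Ag⁺/Ag couple has the higher E°, so Ag ion is reduced (cathode) and Ni is oxidized (anode).
E°cell = E°(cathode) − E°(anode) = +0.80 − (−0.24) = +1.04 V.

+1.04 V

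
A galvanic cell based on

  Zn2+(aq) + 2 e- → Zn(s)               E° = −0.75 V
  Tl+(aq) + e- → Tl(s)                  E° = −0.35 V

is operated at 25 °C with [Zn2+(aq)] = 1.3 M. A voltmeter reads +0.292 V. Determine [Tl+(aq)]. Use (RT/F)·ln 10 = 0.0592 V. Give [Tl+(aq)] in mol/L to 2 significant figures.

0.017 M

With Tl⁺/Tl at the cathode and Zn²⁺/Zn at the anode, E°cell = −0.35 − (−0.75) = +0.40 V (n = 2).
Since E = E° − (0.0592/n)·log Q, log Q = n(E° − E)/0.0592 = 3.649.
The balanced reaction is 2 Tl+(aq) + Zn(s) → 2 Tl(s) + Zn2+(aq), so Q = [Zn2+(aq)] / [Tl+(aq)]^2.
Substituting the known concentrations and solving, log [Tl+(aq)] = −1.768 and [Tl+(aq)] = 0.017 M.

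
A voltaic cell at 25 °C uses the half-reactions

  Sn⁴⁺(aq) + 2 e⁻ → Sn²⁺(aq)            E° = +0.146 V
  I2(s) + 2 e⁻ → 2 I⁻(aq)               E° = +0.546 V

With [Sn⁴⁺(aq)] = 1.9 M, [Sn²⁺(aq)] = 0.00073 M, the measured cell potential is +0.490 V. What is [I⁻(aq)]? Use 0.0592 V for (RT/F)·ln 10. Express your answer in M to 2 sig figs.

0.00059 M

The I₂/I⁻ couple has the larger reduction potential, so it is the cathode: E°cell = +0.546 − (+0.146) = +0.400 V and n = 2.
From the Nernst equation, log Q = n(E° − E)/0.0592 = 2·(+0.400 − (+0.490))/0.0592 = −3.041.
For I2(s) + Sn²⁺(aq) → 2 I⁻(aq) + Sn⁴⁺(aq), the reaction quotient is Q = ([I⁻(aq)]^2·[Sn⁴⁺(aq)]) / [Sn²⁺(aq)].
Isolating [I⁻(aq)] in Q = 10^{−3.041} yields log [I⁻(aq)] = −3.228, i.e. 0.00059 M.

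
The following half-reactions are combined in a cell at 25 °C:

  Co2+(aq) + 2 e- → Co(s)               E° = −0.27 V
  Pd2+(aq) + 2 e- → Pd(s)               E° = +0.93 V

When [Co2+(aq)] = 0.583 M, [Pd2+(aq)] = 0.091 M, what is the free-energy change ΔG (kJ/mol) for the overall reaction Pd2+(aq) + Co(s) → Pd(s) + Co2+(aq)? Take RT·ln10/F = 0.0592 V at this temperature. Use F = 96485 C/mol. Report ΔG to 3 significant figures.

E°cell = +0.93 − (−0.27) = +1.20 V; the balanced reaction transfers n = 2 electrons.
Q = [Co2+(aq)] / [Pd2+(aq)] = 6.41, so log Q = 0.807 and E = +1.20 − (0.0592/2)(0.807) = +1.1761 V.
ΔG = −nFE = −(2)(96485)(+1.1761) J/mol = −227 kJ/mol.

−227 kJ/mol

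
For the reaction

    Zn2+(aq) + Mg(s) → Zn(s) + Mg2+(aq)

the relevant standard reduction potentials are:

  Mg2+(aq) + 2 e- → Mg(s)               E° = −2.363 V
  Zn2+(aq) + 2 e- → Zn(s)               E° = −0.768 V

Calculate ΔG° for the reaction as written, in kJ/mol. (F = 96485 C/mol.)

−308 kJ/mol

In the reaction as written Zn2+(aq) is reduced, so the Zn²⁺/Zn couple is the cathode and Mg²⁺/Mg is the anode.
E°cell = −0.768 − (−2.363) = +1.595 V; balancing electrons gives n = 2.
ΔG° = −nFE°cell = −(2)(96485)(+1.595) J/mol = −308 kJ/mol.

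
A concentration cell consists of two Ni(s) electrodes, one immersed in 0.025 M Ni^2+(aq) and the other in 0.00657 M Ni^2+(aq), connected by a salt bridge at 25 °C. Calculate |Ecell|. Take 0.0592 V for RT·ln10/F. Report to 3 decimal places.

0.017 V

For a concentration cell E°cell = 0, since both electrodes use the same couple.
The compartment with the higher Ni^2+(aq) concentration (0.025 M) acts as the cathode; ions are reduced there and produced at the dilute (0.00657 M) anode.
With n = 2, Ecell = −(0.0592/2)·log([dilute]/[conc]) = −(0.0592/2)·log(0.00657/0.025) = +0.017 V.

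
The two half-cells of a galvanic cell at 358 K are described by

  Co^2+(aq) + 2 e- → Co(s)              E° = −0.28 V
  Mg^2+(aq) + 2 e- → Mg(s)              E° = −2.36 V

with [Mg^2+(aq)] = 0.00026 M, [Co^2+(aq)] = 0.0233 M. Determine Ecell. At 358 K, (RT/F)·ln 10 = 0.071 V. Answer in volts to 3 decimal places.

+2.149 V

Co²⁺/Co is reduced (cathode, E° = −0.28 V) and Mg²⁺/Mg is oxidized (anode).
The standard potential is −0.28 − (−2.36) = +2.08 V and the balanced reaction transfers n = 2 electrons.
The balanced reaction is Co^2+(aq) + Mg(s) → Co(s) + Mg^2+(aq), so Q = [Mg^2+(aq)] / [Co^2+(aq)] = 0.0112 and log Q = −1.952.
Applying E = E° − (RT ln10/nF)·log Q gives +2.08 − (0.071/2)(−1.952) = +2.149 V.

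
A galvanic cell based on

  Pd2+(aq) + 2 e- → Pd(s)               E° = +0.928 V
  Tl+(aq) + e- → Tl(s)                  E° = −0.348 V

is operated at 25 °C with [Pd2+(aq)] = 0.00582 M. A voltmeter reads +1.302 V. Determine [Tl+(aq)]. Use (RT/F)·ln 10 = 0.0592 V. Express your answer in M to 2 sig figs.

0.028 M

The Pd²⁺/Pd couple has the larger reduction potential, so it is the cathode: E°cell = +0.928 − (−0.348) = +1.276 V and n = 2.
Rearranging E = E° − (0.0592/n)·log Q gives log Q = 2(+1.276 − (+1.302))/0.0592 = −0.878.
Balancing electrons gives Pd2+(aq) + 2 Tl(s) → Pd(s) + 2 Tl+(aq); thus Q = [Tl+(aq)]^2 / [Pd2+(aq)].
Substituting the known concentrations and solving, log [Tl+(aq)] = −1.557 and [Tl+(aq)] = 0.028 M.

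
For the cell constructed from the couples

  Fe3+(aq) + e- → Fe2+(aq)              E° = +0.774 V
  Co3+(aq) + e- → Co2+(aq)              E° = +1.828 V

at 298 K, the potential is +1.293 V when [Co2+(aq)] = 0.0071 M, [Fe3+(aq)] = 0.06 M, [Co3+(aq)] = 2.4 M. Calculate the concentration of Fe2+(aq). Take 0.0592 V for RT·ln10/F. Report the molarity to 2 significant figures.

1.9 M

Co³⁺/Co²⁺ is the cathode (higher E°); E°cell = +1.828 − (+0.774) = +1.054 V with n = 1.
Since E = E° − (0.0592/n)·log Q, log Q = n(E° − E)/0.0592 = −4.037.
For Co3+(aq) + Fe2+(aq) → Co2+(aq) + Fe3+(aq), the reaction quotient is Q = ([Co2+(aq)]·[Fe3+(aq)]) / ([Co3+(aq)]·[Fe2+(aq)]).
Solving for the unknown gives log [Fe2+(aq)] = 0.286, so [Fe2+(aq)] ≈ 1.9 M.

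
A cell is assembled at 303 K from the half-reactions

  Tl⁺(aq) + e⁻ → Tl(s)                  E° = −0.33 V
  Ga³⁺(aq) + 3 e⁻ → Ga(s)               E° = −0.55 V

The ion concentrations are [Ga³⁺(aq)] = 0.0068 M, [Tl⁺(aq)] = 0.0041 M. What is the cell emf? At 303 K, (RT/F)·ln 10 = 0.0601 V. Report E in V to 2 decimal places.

The Tl⁺/Tl couple has the more positive E°, so it is the cathode; Ga³⁺/Ga is the anode.
E°cell = E°cat − E°an = −0.33 − (−0.55) = +0.22 V; n = 3.
The balanced reaction is 3 Tl⁺(aq) + Ga(s) → 3 Tl(s) + Ga³⁺(aq), so Q = [Ga³⁺(aq)] / [Tl⁺(aq)]^3 = 9.87×10^4 and log Q = 4.994.
E = E° − (0.0601/n)·log Q = +0.22 − (0.0601/3)(4.994) = +0.12 V.

+0.12 V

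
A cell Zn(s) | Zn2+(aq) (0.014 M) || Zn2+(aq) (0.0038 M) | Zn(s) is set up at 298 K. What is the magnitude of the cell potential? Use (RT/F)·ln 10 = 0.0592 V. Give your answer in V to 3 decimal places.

For a concentration cell E°cell = 0, since both electrodes use the same couple.
The compartment with the higher Zn2+(aq) concentration (0.014 M) acts as the cathode; ions are reduced there and produced at the dilute (0.0038 M) anode.
With n = 2, Ecell = −(0.0592/2)·log([dilute]/[conc]) = −(0.0592/2)·log(0.0038/0.014) = +0.017 V.

0.017 V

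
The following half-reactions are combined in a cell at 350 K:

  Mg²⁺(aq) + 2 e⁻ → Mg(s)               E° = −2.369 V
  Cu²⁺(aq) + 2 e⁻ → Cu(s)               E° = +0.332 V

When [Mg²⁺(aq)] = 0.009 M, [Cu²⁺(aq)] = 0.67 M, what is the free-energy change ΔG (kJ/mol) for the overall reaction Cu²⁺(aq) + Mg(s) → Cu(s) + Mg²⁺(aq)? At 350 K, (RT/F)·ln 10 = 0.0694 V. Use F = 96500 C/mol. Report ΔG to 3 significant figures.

The standard cell potential is +0.332 − (−2.369) = +2.701 V, with n = 2 electrons in the balanced equation.
Here Q = [Mg²⁺(aq)] / [Cu²⁺(aq)] = 0.0134 (log Q = −1.872), giving E = +2.701 − (0.0694/2)·(−1.872) = +2.7660 V.
ΔG = −nFE = −(2)(96500)(+2.7660) J/mol = −534 kJ/mol.

−534 kJ/mol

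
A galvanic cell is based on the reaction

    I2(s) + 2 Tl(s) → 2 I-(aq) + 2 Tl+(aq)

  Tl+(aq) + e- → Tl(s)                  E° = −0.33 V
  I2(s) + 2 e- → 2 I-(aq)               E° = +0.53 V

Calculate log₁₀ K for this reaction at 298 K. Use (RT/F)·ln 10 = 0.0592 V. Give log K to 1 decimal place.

The I₂/I⁻ couple is reduced (cathode); E°cell = +0.53 − (−0.33) = +0.86 V with n = 2.
At equilibrium E = 0, so log K = nE°cell / 0.0592 = (2)(+0.86) / 0.0592 = 29.1.

log K = 29.1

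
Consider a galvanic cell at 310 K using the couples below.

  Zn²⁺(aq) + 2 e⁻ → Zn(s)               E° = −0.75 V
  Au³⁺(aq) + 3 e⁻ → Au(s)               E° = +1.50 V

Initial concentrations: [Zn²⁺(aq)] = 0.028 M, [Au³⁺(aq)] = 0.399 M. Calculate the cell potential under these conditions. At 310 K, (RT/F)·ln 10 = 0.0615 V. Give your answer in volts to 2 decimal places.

The Au³⁺/Au couple has the more positive E°, so it is the cathode; Zn²⁺/Zn is the anode.
E°cell = +1.50 − (−0.75) = +2.25 V, with n = 6 electrons transferred.
The balanced reaction is 2 Au³⁺(aq) + 3 Zn(s) → 2 Au(s) + 3 Zn²⁺(aq), so Q = [Zn²⁺(aq)]^3 / [Au³⁺(aq)]^2 = 0.000138 and log Q = −3.860.
Applying E = E° − (RT ln10/nF)·log Q gives +2.25 − (0.0615/6)(−3.860) = +2.29 V.

+2.29 V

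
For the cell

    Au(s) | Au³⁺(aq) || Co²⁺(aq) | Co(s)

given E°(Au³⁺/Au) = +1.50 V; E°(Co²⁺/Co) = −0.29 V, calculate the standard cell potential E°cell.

−1.79 V

By convention the left-hand electrode in cell notation is the anode (oxidation) and the right-hand electrode is the cathode (reduction).
E°cell = E°(right) − E°(left) = −0.29 − (+1.50) = −1.79 V.
The negative sign shows that, as written, the cell would require an external voltage to drive the reaction.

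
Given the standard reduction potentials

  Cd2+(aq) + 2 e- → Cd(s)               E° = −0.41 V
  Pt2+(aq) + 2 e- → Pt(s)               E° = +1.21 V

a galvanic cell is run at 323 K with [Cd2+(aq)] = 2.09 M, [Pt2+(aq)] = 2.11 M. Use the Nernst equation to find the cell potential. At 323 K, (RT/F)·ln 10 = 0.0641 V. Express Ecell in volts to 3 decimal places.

Pt²⁺/Pt is reduced (cathode, E° = +1.21 V) and Cd²⁺/Cd is oxidized (anode).
E°cell = E°cat − E°an = +1.21 − (−0.41) = +1.62 V; n = 2.
Balancing gives Pt2+(aq) + Cd(s) → Pt(s) + Cd2+(aq); hence Q = [Cd2+(aq)] / [Pt2+(aq)] = 0.991 (log Q = −0.004).
E = E° − (0.0641/n)·log Q = +1.62 − (0.0641/2)(−0.004) = +1.620 V.

+1.620 V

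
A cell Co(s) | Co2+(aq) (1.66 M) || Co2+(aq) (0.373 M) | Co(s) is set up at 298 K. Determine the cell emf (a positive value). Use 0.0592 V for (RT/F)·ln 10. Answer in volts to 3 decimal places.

0.019 V

For a concentration cell E°cell = 0, since both electrodes use the same couple.
The compartment with the higher Co2+(aq) concentration (1.66 M) acts as the cathode; ions are reduced there and produced at the dilute (0.373 M) anode.
With n = 2, Ecell = −(0.0592/2)·log([dilute]/[conc]) = −(0.0592/2)·log(0.373/1.66) = +0.019 V.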